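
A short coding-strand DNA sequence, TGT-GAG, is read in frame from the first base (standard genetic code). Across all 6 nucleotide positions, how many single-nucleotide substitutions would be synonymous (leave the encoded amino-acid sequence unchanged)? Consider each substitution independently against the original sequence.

Codon 1 (TGT, Cys): 1 synonymous substitution.
Codon 2 (GAG, Glu): 1 synonymous substitution.
Total: 1 + 1 = 2.

2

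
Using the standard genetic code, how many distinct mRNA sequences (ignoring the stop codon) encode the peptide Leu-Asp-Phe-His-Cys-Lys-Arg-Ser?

6912

Leu: 6 codons.
Asp: 2 codons.
Phe: 2 codons.
His: 2 codons.
Cys: 2 codons.
Lys: 2 codons.
Arg: 6 codons.
Ser: 6 codons.
6 × 2 × 2 × 2 × 2 × 2 × 6 × 6 = 6912.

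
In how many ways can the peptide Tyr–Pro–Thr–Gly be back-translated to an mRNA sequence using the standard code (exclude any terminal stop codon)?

128

Tyr: 2 codons.
Pro: 4 codons.
Thr: 4 codons.
Gly: 4 codons.
2 × 4 × 4 × 4 = 128.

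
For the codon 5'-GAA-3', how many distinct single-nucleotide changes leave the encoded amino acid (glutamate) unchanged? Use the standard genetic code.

Position 1: none → 0 synonymous.
Position 2: none → 0 synonymous.
Position 3: GAG → 1 synonymous.
Total: 0 + 0 + 1 = 1.

1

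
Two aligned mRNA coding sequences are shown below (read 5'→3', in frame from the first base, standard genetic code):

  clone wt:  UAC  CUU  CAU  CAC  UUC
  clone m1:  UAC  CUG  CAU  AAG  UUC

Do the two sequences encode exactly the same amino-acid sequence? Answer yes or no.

no

Codon 1: UAC Tyr / UAC Tyr — identical.
Codon 2: CUU Leu / CUG Leu — synonymous.
Codon 3: CAU His / CAU His — identical.
Codon 4: CAC His / AAG Lys — nonsynonymous.
Codon 5: UUC Phe / UUC Phe — identical.
Nonsynonymous differences: 1 → different protein.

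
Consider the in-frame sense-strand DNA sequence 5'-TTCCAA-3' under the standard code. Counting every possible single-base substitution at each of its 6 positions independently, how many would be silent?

2

Codon 1 (TTC, Phe): 1 synonymous substitution.
Codon 2 (CAA, Gln): 1 synonymous substitution.
Total: 1 + 1 = 2.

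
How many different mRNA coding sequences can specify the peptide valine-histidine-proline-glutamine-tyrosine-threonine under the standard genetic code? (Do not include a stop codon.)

512

Val: 4 codons.
His: 2 codons.
Pro: 4 codons.
Gln: 2 codons.
Tyr: 2 codons.
Thr: 4 codons.
4 × 2 × 4 × 2 × 2 × 4 = 512.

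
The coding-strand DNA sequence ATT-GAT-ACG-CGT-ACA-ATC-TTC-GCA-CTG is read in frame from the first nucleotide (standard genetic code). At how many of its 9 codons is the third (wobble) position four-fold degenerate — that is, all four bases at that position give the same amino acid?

5

Codon 1 ATT (Ile): third position 3-fold.
Codon 2 GAT (Asp): third position 2-fold.
Codon 3 ACG (Thr): third position 4-fold.
Codon 4 CGT (Arg): third position 4-fold.
Codon 5 ACA (Thr): third position 4-fold.
Codon 6 ATC (Ile): third position 3-fold.
Codon 7 TTC (Phe): third position 2-fold.
Codon 8 GCA (Ala): third position 4-fold.
Codon 9 CTG (Leu): third position 4-fold.
Four-fold degenerate third positions: 5.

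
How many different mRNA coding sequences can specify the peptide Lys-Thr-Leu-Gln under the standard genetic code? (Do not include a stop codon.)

Lys: 2 codons.
Thr: 4 codons.
Leu: 6 codons.
Gln: 2 codons.
2 × 4 × 6 × 2 = 96.

96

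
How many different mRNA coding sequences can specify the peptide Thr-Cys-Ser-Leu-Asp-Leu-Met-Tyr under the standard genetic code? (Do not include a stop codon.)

Thr: 4 codons.
Cys: 2 codons.
Ser: 6 codons.
Leu: 6 codons.
Asp: 2 codons.
Leu: 6 codons.
Met: 1 codon.
Tyr: 2 codons.
4 × 2 × 6 × 6 × 2 × 6 × 1 × 2 = 6912.

6912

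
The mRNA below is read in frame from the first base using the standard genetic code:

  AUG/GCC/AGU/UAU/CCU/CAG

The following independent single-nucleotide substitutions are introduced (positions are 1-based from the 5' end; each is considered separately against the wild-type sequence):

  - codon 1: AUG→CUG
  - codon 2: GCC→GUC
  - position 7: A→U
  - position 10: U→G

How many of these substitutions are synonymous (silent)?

0

Codon 1: AUG (Met) → CUG (Leu) — missense.
Codon 2: GCC (Ala) → GUC (Val) — missense.
Codon 3: AGU (Ser) → UGU (Cys) — missense.
Codon 4: UAU (Tyr) → GAU (Asp) — missense.
Synonymous: 0 of 4.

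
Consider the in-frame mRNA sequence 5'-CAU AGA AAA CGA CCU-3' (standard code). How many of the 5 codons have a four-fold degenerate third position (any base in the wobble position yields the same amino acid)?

2

Codon 1 CAU (His): third position 2-fold.
Codon 2 AGA (Arg): third position 2-fold.
Codon 3 AAA (Lys): third position 2-fold.
Codon 4 CGA (Arg): third position 4-fold.
Codon 5 CCU (Pro): third position 4-fold.
Four-fold degenerate third positions: 2.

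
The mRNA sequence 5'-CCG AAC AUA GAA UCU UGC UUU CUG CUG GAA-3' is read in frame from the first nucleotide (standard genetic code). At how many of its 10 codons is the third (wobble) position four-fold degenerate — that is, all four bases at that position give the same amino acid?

Codon 1 CCG (Pro): third position 4-fold.
Codon 2 AAC (Asn): third position 2-fold.
Codon 3 AUA (Ile): third position 3-fold.
Codon 4 GAA (Glu): third position 2-fold.
Codon 5 UCU (Ser): third position 4-fold.
Codon 6 UGC (Cys): third position 2-fold.
Codon 7 UUU (Phe): third position 2-fold.
Codon 8 CUG (Leu): third position 4-fold.
Codon 9 CUG (Leu): third position 4-fold.
Codon 10 GAA (Glu): third position 2-fold.
Four-fold degenerate third positions: 4.

4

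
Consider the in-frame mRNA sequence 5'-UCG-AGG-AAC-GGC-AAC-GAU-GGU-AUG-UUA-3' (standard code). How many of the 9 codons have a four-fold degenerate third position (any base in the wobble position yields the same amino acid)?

3

Codon 1 UCG (Ser): third position 4-fold.
Codon 2 AGG (Arg): third position 2-fold.
Codon 3 AAC (Asn): third position 2-fold.
Codon 4 GGC (Gly): third position 4-fold.
Codon 5 AAC (Asn): third position 2-fold.
Codon 6 GAU (Asp): third position 2-fold.
Codon 7 GGU (Gly): third position 4-fold.
Codon 8 AUG (Met): third position 1-fold.
Codon 9 UUA (Leu): third position 2-fold.
Four-fold degenerate third positions: 3.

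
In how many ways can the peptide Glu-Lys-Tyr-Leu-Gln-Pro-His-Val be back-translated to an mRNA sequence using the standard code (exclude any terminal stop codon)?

Glu: 2 codons.
Lys: 2 codons.
Tyr: 2 codons.
Leu: 6 codons.
Gln: 2 codons.
Pro: 4 codons.
His: 2 codons.
Val: 4 codons.
2 × 2 × 2 × 6 × 2 × 4 × 2 × 4 = 3072.

3072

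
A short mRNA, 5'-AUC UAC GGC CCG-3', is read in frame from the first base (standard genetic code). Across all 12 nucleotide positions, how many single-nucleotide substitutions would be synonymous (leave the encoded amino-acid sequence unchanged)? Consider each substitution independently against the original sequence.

9

Codon 1 (AUC, Ile): 2 synonymous substitutions.
Codon 2 (UAC, Tyr): 1 synonymous substitution.
Codon 3 (GGC, Gly): 3 synonymous substitutions.
Codon 4 (CCG, Pro): 3 synonymous substitutions.
Total: 2 + 1 + 3 + 3 = 9.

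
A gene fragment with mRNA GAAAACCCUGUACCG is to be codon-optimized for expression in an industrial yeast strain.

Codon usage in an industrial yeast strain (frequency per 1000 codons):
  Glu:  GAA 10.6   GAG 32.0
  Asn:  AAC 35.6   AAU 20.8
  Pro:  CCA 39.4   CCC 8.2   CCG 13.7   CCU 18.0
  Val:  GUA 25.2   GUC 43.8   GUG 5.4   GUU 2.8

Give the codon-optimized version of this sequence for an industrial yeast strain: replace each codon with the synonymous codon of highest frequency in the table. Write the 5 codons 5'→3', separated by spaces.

Codon 1 (Glu): best is GAG at 32.0.
Codon 2 (Asn): best is AAC at 35.6.
Codon 3 (Pro): best is CCA at 39.4.
Codon 4 (Val): best is GUC at 43.8.
Codon 5 (Pro): best is CCA at 39.4.

GAG AAC CCA GUC CCA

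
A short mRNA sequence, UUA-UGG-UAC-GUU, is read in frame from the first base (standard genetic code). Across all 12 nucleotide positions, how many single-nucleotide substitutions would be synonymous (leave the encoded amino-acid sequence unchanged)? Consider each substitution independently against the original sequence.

Codon 1 (UUA, Leu): 2 synonymous substitutions.
Codon 2 (UGG, Trp): 0 synonymous substitutions.
Codon 3 (UAC, Tyr): 1 synonymous substitution.
Codon 4 (GUU, Val): 3 synonymous substitutions.
Total: 2 + 0 + 1 + 3 = 6.

6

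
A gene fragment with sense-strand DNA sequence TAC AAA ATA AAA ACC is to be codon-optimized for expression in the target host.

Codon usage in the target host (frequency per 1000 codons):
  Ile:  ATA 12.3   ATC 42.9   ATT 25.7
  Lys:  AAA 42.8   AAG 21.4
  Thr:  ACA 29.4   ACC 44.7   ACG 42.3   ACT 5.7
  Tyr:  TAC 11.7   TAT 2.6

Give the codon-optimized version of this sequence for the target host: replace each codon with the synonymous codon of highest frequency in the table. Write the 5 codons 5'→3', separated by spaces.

Codon 1 (Tyr): best is TAC at 11.7.
Codon 2 (Lys): best is AAA at 42.8.
Codon 3 (Ile): best is ATC at 42.9.
Codon 4 (Lys): best is AAA at 42.8.
Codon 5 (Thr): best is ACC at 44.7.

TAC AAA ATC AAA ACC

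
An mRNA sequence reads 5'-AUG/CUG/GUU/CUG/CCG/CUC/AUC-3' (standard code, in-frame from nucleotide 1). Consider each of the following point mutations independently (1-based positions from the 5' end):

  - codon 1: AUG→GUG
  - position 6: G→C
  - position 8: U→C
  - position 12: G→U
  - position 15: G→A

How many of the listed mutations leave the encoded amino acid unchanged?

Codon 1: AUG (Met) → GUG (Val) — missense.
Codon 2: CUG (Leu) → CUC (Leu) — synonymous.
Codon 3: GUU (Val) → GCU (Ala) — missense.
Codon 4: CUG (Leu) → CUU (Leu) — synonymous.
Codon 5: CCG (Pro) → CCA (Pro) — synonymous.
Synonymous: 3 of 5.

3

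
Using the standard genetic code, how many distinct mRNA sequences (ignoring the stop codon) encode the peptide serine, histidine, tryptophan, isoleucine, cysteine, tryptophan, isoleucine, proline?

Ser: 6 codons.
His: 2 codons.
Trp: 1 codon.
Ile: 3 codons.
Cys: 2 codons.
Trp: 1 codon.
Ile: 3 codons.
Pro: 4 codons.
6 × 2 × 1 × 3 × 2 × 1 × 3 × 4 = 864.

864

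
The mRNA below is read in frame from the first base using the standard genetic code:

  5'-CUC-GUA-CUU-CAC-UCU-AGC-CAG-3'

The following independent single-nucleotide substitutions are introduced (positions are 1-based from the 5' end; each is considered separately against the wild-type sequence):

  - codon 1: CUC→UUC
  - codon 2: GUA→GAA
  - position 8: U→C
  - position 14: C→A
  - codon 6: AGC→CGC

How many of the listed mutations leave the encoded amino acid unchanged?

Codon 1: CUC (Leu) → UUC (Phe) — missense.
Codon 2: GUA (Val) → GAA (Glu) — missense.
Codon 3: CUU (Leu) → CCU (Pro) — missense.
Codon 5: UCU (Ser) → UAU (Tyr) — missense.
Codon 6: AGC (Ser) → CGC (Arg) — missense.
Synonymous: 0 of 5.

0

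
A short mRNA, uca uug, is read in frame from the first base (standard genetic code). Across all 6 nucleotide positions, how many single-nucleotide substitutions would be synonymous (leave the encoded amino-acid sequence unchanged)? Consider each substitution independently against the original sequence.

5

Codon 1 (UCA, Ser): 3 synonymous substitutions.
Codon 2 (UUG, Leu): 2 synonymous substitutions.
Total: 3 + 2 = 5.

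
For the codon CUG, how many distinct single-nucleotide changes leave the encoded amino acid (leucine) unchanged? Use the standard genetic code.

Position 1: UUG → 1 synonymous.
Position 2: none → 0 synonymous.
Position 3: CUU, CUC, CUA → 3 synonymous.
Total: 1 + 0 + 3 = 4.

4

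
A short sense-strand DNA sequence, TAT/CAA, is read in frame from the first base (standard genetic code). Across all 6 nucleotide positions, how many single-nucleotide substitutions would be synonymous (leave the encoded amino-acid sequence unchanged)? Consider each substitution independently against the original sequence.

2

Codon 1 (TAT, Tyr): 1 synonymous substitution.
Codon 2 (CAA, Gln): 1 synonymous substitution.
Total: 1 + 1 = 2.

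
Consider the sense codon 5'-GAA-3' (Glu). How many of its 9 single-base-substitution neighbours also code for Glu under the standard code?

1

Position 1: none → 0 synonymous.
Position 2: none → 0 synonymous.
Position 3: GAG → 1 synonymous.
Total: 0 + 0 + 1 = 1.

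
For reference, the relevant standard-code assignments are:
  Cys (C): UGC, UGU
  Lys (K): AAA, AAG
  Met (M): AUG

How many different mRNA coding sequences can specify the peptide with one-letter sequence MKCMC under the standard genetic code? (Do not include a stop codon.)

Met: 1 codon.
Lys: 2 codons.
Cys: 2 codons.
Met: 1 codon.
Cys: 2 codons.
1 × 2 × 2 × 1 × 2 = 8.

8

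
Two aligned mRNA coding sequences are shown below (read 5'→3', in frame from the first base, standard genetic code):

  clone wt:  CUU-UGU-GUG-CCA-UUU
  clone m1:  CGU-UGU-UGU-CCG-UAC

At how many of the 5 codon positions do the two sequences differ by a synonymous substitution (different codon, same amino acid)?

1

Codon 1: CUU Leu / CGU Arg — nonsynonymous.
Codon 2: UGU Cys / UGU Cys — identical.
Codon 3: GUG Val / UGU Cys — nonsynonymous.
Codon 4: CCA Pro / CCG Pro — synonymous.
Codon 5: UUU Phe / UAC Tyr — nonsynonymous.
Synonymous differences: 1.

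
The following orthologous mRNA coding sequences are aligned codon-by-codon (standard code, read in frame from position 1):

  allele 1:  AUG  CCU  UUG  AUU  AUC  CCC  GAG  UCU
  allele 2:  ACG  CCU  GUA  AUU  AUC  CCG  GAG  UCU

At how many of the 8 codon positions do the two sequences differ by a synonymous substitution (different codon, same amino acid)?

Codon 1: AUG Met / ACG Thr — nonsynonymous.
Codon 2: CCU Pro / CCU Pro — identical.
Codon 3: UUG Leu / GUA Val — nonsynonymous.
Codon 4: AUU Ile / AUU Ile — identical.
Codon 5: AUC Ile / AUC Ile — identical.
Codon 6: CCC Pro / CCG Pro — synonymous.
Codon 7: GAG Glu / GAG Glu — identical.
Codon 8: UCU Ser / UCU Ser — identical.
Synonymous differences: 1.

1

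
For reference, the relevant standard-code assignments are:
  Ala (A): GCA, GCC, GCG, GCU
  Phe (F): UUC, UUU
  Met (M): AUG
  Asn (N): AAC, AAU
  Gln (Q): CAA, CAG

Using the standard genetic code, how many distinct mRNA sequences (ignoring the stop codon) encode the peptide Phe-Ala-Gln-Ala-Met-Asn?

128

Phe: 2 codons.
Ala: 4 codons.
Gln: 2 codons.
Ala: 4 codons.
Met: 1 codon.
Asn: 2 codons.
2 × 4 × 2 × 4 × 1 × 2 = 128.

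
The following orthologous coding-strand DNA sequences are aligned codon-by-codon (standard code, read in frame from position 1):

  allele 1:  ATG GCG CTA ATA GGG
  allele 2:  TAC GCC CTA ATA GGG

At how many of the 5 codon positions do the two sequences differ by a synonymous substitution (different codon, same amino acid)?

Codon 1: ATG Met / TAC Tyr — nonsynonymous.
Codon 2: GCG Ala / GCC Ala — synonymous.
Codon 3: CTA Leu / CTA Leu — identical.
Codon 4: ATA Ile / ATA Ile — identical.
Codon 5: GGG Gly / GGG Gly — identical.
Synonymous differences: 1.

1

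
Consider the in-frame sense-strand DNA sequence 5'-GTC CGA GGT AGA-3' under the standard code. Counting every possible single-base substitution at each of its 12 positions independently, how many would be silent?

Codon 1 (GTC, Val): 3 synonymous substitutions.
Codon 2 (CGA, Arg): 4 synonymous substitutions.
Codon 3 (GGT, Gly): 3 synonymous substitutions.
Codon 4 (AGA, Arg): 2 synonymous substitutions.
Total: 3 + 4 + 3 + 2 = 12.

12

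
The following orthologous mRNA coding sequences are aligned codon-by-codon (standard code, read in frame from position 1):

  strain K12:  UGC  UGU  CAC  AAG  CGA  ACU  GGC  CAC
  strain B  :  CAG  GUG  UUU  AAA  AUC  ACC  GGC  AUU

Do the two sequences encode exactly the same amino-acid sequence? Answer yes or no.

no

Codon 1: UGC Cys / CAG Gln — nonsynonymous.
Codon 2: UGU Cys / GUG Val — nonsynonymous.
Codon 3: CAC His / UUU Phe — nonsynonymous.
Codon 4: AAG Lys / AAA Lys — synonymous.
Codon 5: CGA Arg / AUC Ile — nonsynonymous.
Codon 6: ACU Thr / ACC Thr — synonymous.
Codon 7: GGC Gly / GGC Gly — identical.
Codon 8: CAC His / AUU Ile — nonsynonymous.
Nonsynonymous differences: 5 → different protein.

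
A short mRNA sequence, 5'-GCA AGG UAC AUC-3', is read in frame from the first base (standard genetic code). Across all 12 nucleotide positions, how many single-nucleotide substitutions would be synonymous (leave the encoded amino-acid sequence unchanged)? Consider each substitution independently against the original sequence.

8

Codon 1 (GCA, Ala): 3 synonymous substitutions.
Codon 2 (AGG, Arg): 2 synonymous substitutions.
Codon 3 (UAC, Tyr): 1 synonymous substitution.
Codon 4 (AUC, Ile): 2 synonymous substitutions.
Total: 3 + 2 + 1 + 2 = 8.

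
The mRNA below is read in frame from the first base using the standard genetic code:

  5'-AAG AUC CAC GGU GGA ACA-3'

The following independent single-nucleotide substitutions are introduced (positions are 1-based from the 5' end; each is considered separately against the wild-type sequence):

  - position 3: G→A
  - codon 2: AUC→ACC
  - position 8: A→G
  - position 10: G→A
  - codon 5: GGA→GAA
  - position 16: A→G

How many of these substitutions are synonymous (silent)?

Codon 1: AAG (Lys) → AAA (Lys) — synonymous.
Codon 2: AUC (Ile) → ACC (Thr) — missense.
Codon 3: CAC (His) → CGC (Arg) — missense.
Codon 4: GGU (Gly) → AGU (Ser) — missense.
Codon 5: GGA (Gly) → GAA (Glu) — missense.
Codon 6: ACA (Thr) → GCA (Ala) — missense.
Synonymous: 1 of 6.

1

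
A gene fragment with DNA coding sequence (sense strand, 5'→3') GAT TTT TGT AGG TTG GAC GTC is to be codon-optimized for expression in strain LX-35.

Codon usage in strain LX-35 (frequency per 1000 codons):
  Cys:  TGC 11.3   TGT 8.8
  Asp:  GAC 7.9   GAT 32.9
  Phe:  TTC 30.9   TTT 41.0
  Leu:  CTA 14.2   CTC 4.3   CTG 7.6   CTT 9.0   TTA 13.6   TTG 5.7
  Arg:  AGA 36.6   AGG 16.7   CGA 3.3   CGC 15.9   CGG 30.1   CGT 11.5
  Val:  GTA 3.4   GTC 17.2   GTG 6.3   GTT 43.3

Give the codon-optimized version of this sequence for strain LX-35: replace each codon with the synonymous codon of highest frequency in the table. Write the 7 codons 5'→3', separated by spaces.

Codon 1 (Asp): best is GAT at 32.9.
Codon 2 (Phe): best is TTT at 41.0.
Codon 3 (Cys): best is TGC at 11.3.
Codon 4 (Arg): best is AGA at 36.6.
Codon 5 (Leu): best is CTA at 14.2.
Codon 6 (Asp): best is GAT at 32.9.
Codon 7 (Val): best is GTT at 43.3.

GAT TTT TGC AGA CTA GAT GTT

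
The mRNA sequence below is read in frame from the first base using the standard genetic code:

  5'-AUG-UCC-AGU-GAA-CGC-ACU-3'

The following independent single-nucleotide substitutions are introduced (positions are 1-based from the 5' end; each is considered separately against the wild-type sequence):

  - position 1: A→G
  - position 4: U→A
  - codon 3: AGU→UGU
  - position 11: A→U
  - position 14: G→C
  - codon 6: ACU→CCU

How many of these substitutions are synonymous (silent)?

Codon 1: AUG (Met) → GUG (Val) — missense.
Codon 2: UCC (Ser) → ACC (Thr) — missense.
Codon 3: AGU (Ser) → UGU (Cys) — missense.
Codon 4: GAA (Glu) → GUA (Val) — missense.
Codon 5: CGC (Arg) → CCC (Pro) — missense.
Codon 6: ACU (Thr) → CCU (Pro) — missense.
Synonymous: 0 of 6.

0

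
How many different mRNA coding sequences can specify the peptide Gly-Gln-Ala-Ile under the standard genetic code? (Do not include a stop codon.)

Gly: 4 codons.
Gln: 2 codons.
Ala: 4 codons.
Ile: 3 codons.
4 × 2 × 4 × 3 = 96.

96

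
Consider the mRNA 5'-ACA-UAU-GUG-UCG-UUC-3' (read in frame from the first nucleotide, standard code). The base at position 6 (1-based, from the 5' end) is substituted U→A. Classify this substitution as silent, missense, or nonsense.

nonsense

Position 6 falls in codon 2: UAU → Tyr.
After the substitution the codon is UAA → Stop.
The new codon is a stop codon, so this is a nonsense mutation.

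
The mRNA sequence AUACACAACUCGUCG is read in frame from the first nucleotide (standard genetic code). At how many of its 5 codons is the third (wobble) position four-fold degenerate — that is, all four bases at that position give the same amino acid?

2

Codon 1 AUA (Ile): third position 3-fold.
Codon 2 CAC (His): third position 2-fold.
Codon 3 AAC (Asn): third position 2-fold.
Codon 4 UCG (Ser): third position 4-fold.
Codon 5 UCG (Ser): third position 4-fold.
Four-fold degenerate third positions: 2.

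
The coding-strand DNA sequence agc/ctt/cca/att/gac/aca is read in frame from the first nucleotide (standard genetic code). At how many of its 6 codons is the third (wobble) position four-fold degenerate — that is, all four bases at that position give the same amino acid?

Codon 1 AGC (Ser): third position 2-fold.
Codon 2 CTT (Leu): third position 4-fold.
Codon 3 CCA (Pro): third position 4-fold.
Codon 4 ATT (Ile): third position 3-fold.
Codon 5 GAC (Asp): third position 2-fold.
Codon 6 ACA (Thr): third position 4-fold.
Four-fold degenerate third positions: 3.

3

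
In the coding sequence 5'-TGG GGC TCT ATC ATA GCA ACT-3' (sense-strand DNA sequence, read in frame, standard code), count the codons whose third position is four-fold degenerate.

Codon 1 TGG (Trp): third position 1-fold.
Codon 2 GGC (Gly): third position 4-fold.
Codon 3 TCT (Ser): third position 4-fold.
Codon 4 ATC (Ile): third position 3-fold.
Codon 5 ATA (Ile): third position 3-fold.
Codon 6 GCA (Ala): third position 4-fold.
Codon 7 ACT (Thr): third position 4-fold.
Four-fold degenerate third positions: 4.

4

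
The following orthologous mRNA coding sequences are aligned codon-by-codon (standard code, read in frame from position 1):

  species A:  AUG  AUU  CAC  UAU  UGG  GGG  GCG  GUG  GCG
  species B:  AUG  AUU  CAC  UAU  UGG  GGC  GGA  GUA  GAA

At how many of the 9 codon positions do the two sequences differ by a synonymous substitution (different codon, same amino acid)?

2

Codon 1: AUG Met / AUG Met — identical.
Codon 2: AUU Ile / AUU Ile — identical.
Codon 3: CAC His / CAC His — identical.
Codon 4: UAU Tyr / UAU Tyr — identical.
Codon 5: UGG Trp / UGG Trp — identical.
Codon 6: GGG Gly / GGC Gly — synonymous.
Codon 7: GCG Ala / GGA Gly — nonsynonymous.
Codon 8: GUG Val / GUA Val — synonymous.
Codon 9: GCG Ala / GAA Glu — nonsynonymous.
Synonymous differences: 2.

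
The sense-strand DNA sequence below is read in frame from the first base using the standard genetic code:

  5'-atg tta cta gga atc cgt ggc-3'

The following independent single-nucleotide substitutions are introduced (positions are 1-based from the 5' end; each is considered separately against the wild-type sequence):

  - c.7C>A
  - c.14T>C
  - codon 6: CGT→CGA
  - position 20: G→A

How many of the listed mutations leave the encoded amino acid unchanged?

Codon 3: CTA (Leu) → ATA (Ile) — missense.
Codon 5: ATC (Ile) → ACC (Thr) — missense.
Codon 6: CGT (Arg) → CGA (Arg) — synonymous.
Codon 7: GGC (Gly) → GAC (Asp) — missense.
Synonymous: 1 of 4.

1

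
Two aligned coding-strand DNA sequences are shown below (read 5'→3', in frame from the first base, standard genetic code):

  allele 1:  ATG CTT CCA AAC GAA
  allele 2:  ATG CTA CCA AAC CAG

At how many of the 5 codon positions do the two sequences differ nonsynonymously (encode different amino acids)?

1

Codon 1: ATG Met / ATG Met — identical.
Codon 2: CTT Leu / CTA Leu — synonymous.
Codon 3: CCA Pro / CCA Pro — identical.
Codon 4: AAC Asn / AAC Asn — identical.
Codon 5: GAA Glu / CAG Gln — nonsynonymous.
Nonsynonymous differences: 1.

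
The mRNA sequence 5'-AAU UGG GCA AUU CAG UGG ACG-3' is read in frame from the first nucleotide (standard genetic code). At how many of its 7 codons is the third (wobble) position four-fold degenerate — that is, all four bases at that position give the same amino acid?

2

Codon 1 AAU (Asn): third position 2-fold.
Codon 2 UGG (Trp): third position 1-fold.
Codon 3 GCA (Ala): third position 4-fold.
Codon 4 AUU (Ile): third position 3-fold.
Codon 5 CAG (Gln): third position 2-fold.
Codon 6 UGG (Trp): third position 1-fold.
Codon 7 ACG (Thr): third position 4-fold.
Four-fold degenerate third positions: 2.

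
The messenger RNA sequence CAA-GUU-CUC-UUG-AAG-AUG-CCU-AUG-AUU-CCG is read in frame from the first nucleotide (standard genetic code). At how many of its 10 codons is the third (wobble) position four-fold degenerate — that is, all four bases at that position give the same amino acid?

Codon 1 CAA (Gln): third position 2-fold.
Codon 2 GUU (Val): third position 4-fold.
Codon 3 CUC (Leu): third position 4-fold.
Codon 4 UUG (Leu): third position 2-fold.
Codon 5 AAG (Lys): third position 2-fold.
Codon 6 AUG (Met): third position 1-fold.
Codon 7 CCU (Pro): third position 4-fold.
Codon 8 AUG (Met): third position 1-fold.
Codon 9 AUU (Ile): third position 3-fold.
Codon 10 CCG (Pro): third position 4-fold.
Four-fold degenerate third positions: 4.

4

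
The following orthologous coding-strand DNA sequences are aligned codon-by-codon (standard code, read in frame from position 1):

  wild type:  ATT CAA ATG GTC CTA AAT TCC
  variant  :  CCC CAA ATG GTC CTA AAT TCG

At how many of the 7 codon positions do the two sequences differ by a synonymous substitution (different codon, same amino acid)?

1

Codon 1: ATT Ile / CCC Pro — nonsynonymous.
Codon 2: CAA Gln / CAA Gln — identical.
Codon 3: ATG Met / ATG Met — identical.
Codon 4: GTC Val / GTC Val — identical.
Codon 5: CTA Leu / CTA Leu — identical.
Codon 6: AAT Asn / AAT Asn — identical.
Codon 7: TCC Ser / TCG Ser — synonymous.
Synonymous differences: 1.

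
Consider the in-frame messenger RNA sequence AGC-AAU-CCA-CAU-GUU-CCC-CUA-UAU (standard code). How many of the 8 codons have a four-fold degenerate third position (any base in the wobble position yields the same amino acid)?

Codon 1 AGC (Ser): third position 2-fold.
Codon 2 AAU (Asn): third position 2-fold.
Codon 3 CCA (Pro): third position 4-fold.
Codon 4 CAU (His): third position 2-fold.
Codon 5 GUU (Val): third position 4-fold.
Codon 6 CCC (Pro): third position 4-fold.
Codon 7 CUA (Leu): third position 4-fold.
Codon 8 UAU (Tyr): third position 2-fold.
Four-fold degenerate third positions: 4.

4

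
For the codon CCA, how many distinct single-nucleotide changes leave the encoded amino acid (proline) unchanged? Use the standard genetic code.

3

Position 1: none → 0 synonymous.
Position 2: none → 0 synonymous.
Position 3: CCT, CCC, CCG → 3 synonymous.
Total: 0 + 0 + 3 = 3.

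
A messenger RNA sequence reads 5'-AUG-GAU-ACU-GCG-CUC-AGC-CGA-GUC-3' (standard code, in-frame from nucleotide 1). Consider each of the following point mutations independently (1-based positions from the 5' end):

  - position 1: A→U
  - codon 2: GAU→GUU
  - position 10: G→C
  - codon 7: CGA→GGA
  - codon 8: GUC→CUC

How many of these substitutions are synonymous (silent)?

Codon 1: AUG (Met) → UUG (Leu) — missense.
Codon 2: GAU (Asp) → GUU (Val) — missense.
Codon 4: GCG (Ala) → CCG (Pro) — missense.
Codon 7: CGA (Arg) → GGA (Gly) — missense.
Codon 8: GUC (Val) → CUC (Leu) — missense.
Synonymous: 0 of 5.

0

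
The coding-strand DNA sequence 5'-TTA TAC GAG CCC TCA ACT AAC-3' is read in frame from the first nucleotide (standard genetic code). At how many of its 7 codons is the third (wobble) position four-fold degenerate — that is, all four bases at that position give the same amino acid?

3

Codon 1 TTA (Leu): third position 2-fold.
Codon 2 TAC (Tyr): third position 2-fold.
Codon 3 GAG (Glu): third position 2-fold.
Codon 4 CCC (Pro): third position 4-fold.
Codon 5 TCA (Ser): third position 4-fold.
Codon 6 ACT (Thr): third position 4-fold.
Codon 7 AAC (Asn): third position 2-fold.
Four-fold degenerate third positions: 3.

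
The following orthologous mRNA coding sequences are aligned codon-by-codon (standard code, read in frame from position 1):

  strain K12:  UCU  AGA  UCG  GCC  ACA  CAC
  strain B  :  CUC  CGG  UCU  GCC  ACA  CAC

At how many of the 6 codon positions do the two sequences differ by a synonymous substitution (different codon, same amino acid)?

2

Codon 1: UCU Ser / CUC Leu — nonsynonymous.
Codon 2: AGA Arg / CGG Arg — synonymous.
Codon 3: UCG Ser / UCU Ser — synonymous.
Codon 4: GCC Ala / GCC Ala — identical.
Codon 5: ACA Thr / ACA Thr — identical.
Codon 6: CAC His / CAC His — identical.
Synonymous differences: 2.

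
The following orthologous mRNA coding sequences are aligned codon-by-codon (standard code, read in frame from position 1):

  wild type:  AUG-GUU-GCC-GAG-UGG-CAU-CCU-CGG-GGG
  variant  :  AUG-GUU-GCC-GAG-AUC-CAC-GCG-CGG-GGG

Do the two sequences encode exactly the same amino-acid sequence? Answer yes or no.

no

Codon 1: AUG Met / AUG Met — identical.
Codon 2: GUU Val / GUU Val — identical.
Codon 3: GCC Ala / GCC Ala — identical.
Codon 4: GAG Glu / GAG Glu — identical.
Codon 5: UGG Trp / AUC Ile — nonsynonymous.
Codon 6: CAU His / CAC His — synonymous.
Codon 7: CCU Pro / GCG Ala — nonsynonymous.
Codon 8: CGG Arg / CGG Arg — identical.
Codon 9: GGG Gly / GGG Gly — identical.
Nonsynonymous differences: 2 → different protein.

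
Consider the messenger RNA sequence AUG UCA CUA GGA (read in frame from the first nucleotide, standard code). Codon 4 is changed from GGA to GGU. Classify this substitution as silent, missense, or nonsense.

silent

Position 12 falls in codon 4: GGA → Gly.
After the substitution the codon is GGU → Gly.
Both encode Gly, so the change is synonymous.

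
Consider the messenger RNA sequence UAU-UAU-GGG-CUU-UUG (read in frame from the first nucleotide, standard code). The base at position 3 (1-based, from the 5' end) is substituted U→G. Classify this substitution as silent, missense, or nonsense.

nonsense

Position 3 falls in codon 1: UAU → Tyr.
After the substitution the codon is UAG → Stop.
The new codon is a stop codon, so this is a nonsense mutation.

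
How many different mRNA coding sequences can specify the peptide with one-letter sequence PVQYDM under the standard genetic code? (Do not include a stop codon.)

Pro: 4 codons.
Val: 4 codons.
Gln: 2 codons.
Tyr: 2 codons.
Asp: 2 codons.
Met: 1 codon.
4 × 4 × 2 × 2 × 2 × 1 = 128.

128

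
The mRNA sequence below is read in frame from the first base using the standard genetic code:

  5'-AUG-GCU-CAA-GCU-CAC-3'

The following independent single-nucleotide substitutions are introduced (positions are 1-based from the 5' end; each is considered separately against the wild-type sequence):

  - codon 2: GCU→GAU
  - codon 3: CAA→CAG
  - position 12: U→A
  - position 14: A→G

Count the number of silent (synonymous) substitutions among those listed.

2

Codon 2: GCU (Ala) → GAU (Asp) — missense.
Codon 3: CAA (Gln) → CAG (Gln) — synonymous.
Codon 4: GCU (Ala) → GCA (Ala) — synonymous.
Codon 5: CAC (His) → CGC (Arg) — missense.
Synonymous: 2 of 4.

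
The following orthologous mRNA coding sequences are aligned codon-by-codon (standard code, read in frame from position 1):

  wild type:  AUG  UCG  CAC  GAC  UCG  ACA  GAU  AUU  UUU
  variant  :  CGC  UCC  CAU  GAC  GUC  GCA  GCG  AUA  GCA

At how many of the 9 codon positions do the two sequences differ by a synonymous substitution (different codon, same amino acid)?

Codon 1: AUG Met / CGC Arg — nonsynonymous.
Codon 2: UCG Ser / UCC Ser — synonymous.
Codon 3: CAC His / CAU His — synonymous.
Codon 4: GAC Asp / GAC Asp — identical.
Codon 5: UCG Ser / GUC Val — nonsynonymous.
Codon 6: ACA Thr / GCA Ala — nonsynonymous.
Codon 7: GAU Asp / GCG Ala — nonsynonymous.
Codon 8: AUU Ile / AUA Ile — synonymous.
Codon 9: UUU Phe / GCA Ala — nonsynonymous.
Synonymous differences: 3.

3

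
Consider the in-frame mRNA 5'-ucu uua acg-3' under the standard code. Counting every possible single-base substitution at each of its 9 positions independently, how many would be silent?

8

Codon 1 (UCU, Ser): 3 synonymous substitutions.
Codon 2 (UUA, Leu): 2 synonymous substitutions.
Codon 3 (ACG, Thr): 3 synonymous substitutions.
Total: 3 + 2 + 3 = 8.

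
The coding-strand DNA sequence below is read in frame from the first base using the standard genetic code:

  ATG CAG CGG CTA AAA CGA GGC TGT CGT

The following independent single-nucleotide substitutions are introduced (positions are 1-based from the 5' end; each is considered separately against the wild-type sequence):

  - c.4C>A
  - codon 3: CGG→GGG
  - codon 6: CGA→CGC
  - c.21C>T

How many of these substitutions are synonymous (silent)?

2

Codon 2: CAG (Gln) → AAG (Lys) — missense.
Codon 3: CGG (Arg) → GGG (Gly) — missense.
Codon 6: CGA (Arg) → CGC (Arg) — synonymous.
Codon 7: GGC (Gly) → GGT (Gly) — synonymous.
Synonymous: 2 of 4.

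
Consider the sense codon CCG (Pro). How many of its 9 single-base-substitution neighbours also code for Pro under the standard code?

Position 1: none → 0 synonymous.
Position 2: none → 0 synonymous.
Position 3: CCT, CCC, CCA → 3 synonymous.
Total: 0 + 0 + 3 = 3.

3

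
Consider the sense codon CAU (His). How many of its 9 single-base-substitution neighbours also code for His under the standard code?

1

Position 1: none → 0 synonymous.
Position 2: none → 0 synonymous.
Position 3: CAC → 1 synonymous.
Total: 0 + 0 + 1 = 1.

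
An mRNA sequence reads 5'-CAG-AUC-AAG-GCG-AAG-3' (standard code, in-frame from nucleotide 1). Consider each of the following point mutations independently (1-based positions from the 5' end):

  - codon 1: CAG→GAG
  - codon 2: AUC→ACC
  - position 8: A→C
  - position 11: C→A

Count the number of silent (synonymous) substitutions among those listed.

0

Codon 1: CAG (Gln) → GAG (Glu) — missense.
Codon 2: AUC (Ile) → ACC (Thr) — missense.
Codon 3: AAG (Lys) → ACG (Thr) — missense.
Codon 4: GCG (Ala) → GAG (Glu) — missense.
Synonymous: 0 of 4.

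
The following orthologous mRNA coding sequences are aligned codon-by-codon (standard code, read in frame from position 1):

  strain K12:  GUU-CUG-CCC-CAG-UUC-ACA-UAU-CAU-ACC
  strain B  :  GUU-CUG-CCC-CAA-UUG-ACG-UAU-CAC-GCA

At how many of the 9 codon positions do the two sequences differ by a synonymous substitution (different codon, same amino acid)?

3

Codon 1: GUU Val / GUU Val — identical.
Codon 2: CUG Leu / CUG Leu — identical.
Codon 3: CCC Pro / CCC Pro — identical.
Codon 4: CAG Gln / CAA Gln — synonymous.
Codon 5: UUC Phe / UUG Leu — nonsynonymous.
Codon 6: ACA Thr / ACG Thr — synonymous.
Codon 7: UAU Tyr / UAU Tyr — identical.
Codon 8: CAU His / CAC His — synonymous.
Codon 9: ACC Thr / GCA Ala — nonsynonymous.
Synonymous differences: 3.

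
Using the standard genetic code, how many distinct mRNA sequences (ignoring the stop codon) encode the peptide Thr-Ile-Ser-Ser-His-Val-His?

Thr: 4 codons.
Ile: 3 codons.
Ser: 6 codons.
Ser: 6 codons.
His: 2 codons.
Val: 4 codons.
His: 2 codons.
4 × 3 × 6 × 6 × 2 × 4 × 2 = 6912.

6912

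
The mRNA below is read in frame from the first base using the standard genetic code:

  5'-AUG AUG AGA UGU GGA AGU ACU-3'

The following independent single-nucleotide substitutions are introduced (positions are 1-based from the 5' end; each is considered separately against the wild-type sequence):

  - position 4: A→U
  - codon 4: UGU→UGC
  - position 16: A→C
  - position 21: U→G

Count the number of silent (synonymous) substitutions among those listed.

2

Codon 2: AUG (Met) → UUG (Leu) — missense.
Codon 4: UGU (Cys) → UGC (Cys) — synonymous.
Codon 6: AGU (Ser) → CGU (Arg) — missense.
Codon 7: ACU (Thr) → ACG (Thr) — synonymous.
Synonymous: 2 of 4.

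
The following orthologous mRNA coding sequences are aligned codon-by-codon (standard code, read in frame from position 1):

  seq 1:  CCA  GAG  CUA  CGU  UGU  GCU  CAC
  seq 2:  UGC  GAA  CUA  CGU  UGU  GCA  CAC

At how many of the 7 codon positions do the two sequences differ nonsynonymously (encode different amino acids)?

1

Codon 1: CCA Pro / UGC Cys — nonsynonymous.
Codon 2: GAG Glu / GAA Glu — synonymous.
Codon 3: CUA Leu / CUA Leu — identical.
Codon 4: CGU Arg / CGU Arg — identical.
Codon 5: UGU Cys / UGU Cys — identical.
Codon 6: GCU Ala / GCA Ala — synonymous.
Codon 7: CAC His / CAC His — identical.
Nonsynonymous differences: 1.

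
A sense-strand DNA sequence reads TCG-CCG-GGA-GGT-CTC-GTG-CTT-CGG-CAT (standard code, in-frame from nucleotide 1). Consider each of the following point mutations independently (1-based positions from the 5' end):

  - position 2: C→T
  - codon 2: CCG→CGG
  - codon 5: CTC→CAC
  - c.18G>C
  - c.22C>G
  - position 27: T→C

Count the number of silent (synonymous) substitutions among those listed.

2

Codon 1: TCG (Ser) → TTG (Leu) — missense.
Codon 2: CCG (Pro) → CGG (Arg) — missense.
Codon 5: CTC (Leu) → CAC (His) — missense.
Codon 6: GTG (Val) → GTC (Val) — synonymous.
Codon 8: CGG (Arg) → GGG (Gly) — missense.
Codon 9: CAT (His) → CAC (His) — synonymous.
Synonymous: 2 of 6.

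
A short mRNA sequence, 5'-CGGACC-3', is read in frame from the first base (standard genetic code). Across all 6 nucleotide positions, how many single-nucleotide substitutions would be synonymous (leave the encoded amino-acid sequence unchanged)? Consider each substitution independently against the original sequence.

Codon 1 (CGG, Arg): 4 synonymous substitutions.
Codon 2 (ACC, Thr): 3 synonymous substitutions.
Total: 4 + 3 = 7.

7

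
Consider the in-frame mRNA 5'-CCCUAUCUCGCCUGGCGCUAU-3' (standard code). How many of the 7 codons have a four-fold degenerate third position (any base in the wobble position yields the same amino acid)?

4

Codon 1 CCC (Pro): third position 4-fold.
Codon 2 UAU (Tyr): third position 2-fold.
Codon 3 CUC (Leu): third position 4-fold.
Codon 4 GCC (Ala): third position 4-fold.
Codon 5 UGG (Trp): third position 1-fold.
Codon 6 CGC (Arg): third position 4-fold.
Codon 7 UAU (Tyr): third position 2-fold.
Four-fold degenerate third positions: 4.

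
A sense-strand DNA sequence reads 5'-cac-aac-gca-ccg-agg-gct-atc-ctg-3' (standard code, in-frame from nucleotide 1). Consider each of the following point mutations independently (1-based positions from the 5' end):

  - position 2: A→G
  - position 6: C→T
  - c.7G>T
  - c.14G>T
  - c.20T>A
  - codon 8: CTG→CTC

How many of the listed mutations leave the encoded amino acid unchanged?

Codon 1: CAC (His) → CGC (Arg) — missense.
Codon 2: AAC (Asn) → AAT (Asn) — synonymous.
Codon 3: GCA (Ala) → TCA (Ser) — missense.
Codon 5: AGG (Arg) → ATG (Met) — missense.
Codon 7: ATC (Ile) → AAC (Asn) — missense.
Codon 8: CTG (Leu) → CTC (Leu) — synonymous.
Synonymous: 2 of 6.

2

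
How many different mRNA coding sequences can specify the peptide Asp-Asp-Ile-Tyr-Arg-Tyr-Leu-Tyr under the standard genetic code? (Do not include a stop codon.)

3456

Asp: 2 codons.
Asp: 2 codons.
Ile: 3 codons.
Tyr: 2 codons.
Arg: 6 codons.
Tyr: 2 codons.
Leu: 6 codons.
Tyr: 2 codons.
2 × 2 × 3 × 2 × 6 × 2 × 6 × 2 = 3456.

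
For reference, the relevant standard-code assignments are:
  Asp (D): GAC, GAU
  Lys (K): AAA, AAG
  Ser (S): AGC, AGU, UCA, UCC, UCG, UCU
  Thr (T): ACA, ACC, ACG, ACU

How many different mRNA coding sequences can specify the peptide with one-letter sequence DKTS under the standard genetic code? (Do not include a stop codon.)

96

Asp: 2 codons.
Lys: 2 codons.
Thr: 4 codons.
Ser: 6 codons.
2 × 2 × 4 × 6 = 96.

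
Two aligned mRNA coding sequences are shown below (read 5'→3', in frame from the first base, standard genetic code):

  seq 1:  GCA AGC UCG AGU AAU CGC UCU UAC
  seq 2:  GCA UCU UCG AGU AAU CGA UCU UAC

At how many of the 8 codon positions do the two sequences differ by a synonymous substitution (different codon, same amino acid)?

Codon 1: GCA Ala / GCA Ala — identical.
Codon 2: AGC Ser / UCU Ser — synonymous.
Codon 3: UCG Ser / UCG Ser — identical.
Codon 4: AGU Ser / AGU Ser — identical.
Codon 5: AAU Asn / AAU Asn — identical.
Codon 6: CGC Arg / CGA Arg — synonymous.
Codon 7: UCU Ser / UCU Ser — identical.
Codon 8: UAC Tyr / UAC Tyr — identical.
Synonymous differences: 2.

2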